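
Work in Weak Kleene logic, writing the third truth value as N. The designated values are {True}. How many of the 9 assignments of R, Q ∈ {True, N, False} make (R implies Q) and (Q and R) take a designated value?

Designated under: (R=True, Q=True).

1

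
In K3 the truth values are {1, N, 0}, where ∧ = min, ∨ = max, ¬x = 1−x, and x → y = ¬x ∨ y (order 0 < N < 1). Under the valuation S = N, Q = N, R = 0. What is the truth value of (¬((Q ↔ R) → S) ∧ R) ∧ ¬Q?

0

Q ↔ R = N ↔ 0 = N
(Q ↔ R) → S = N → N = N  [¬N ∨ N]
¬((Q ↔ R) → S) = ¬N = N
¬((Q ↔ R) → S) ∧ R = N ∧ 0 = 0
¬Q = ¬N = N
(¬((Q ↔ R) → S) ∧ R) ∧ ¬Q = 0 ∧ N = 0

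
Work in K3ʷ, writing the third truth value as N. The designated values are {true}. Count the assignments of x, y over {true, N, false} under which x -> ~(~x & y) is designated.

Designated under: (x=true, y=true); (x=true, y=false); (x=false, y=true); (x=false, y=false).

4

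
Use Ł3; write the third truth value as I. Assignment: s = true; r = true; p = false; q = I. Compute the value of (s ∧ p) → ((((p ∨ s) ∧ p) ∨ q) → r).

true

s ∧ p = true ∧ false = false
p ∨ s = false ∨ true = true
(p ∨ s) ∧ p = true ∧ false = false
((p ∨ s) ∧ p) ∨ q = false ∨ I = I
(((p ∨ s) ∧ p) ∨ q) → r = I → true = true  [min(1, 1−½+1)]
(s ∧ p) → ((((p ∨ s) ∧ p) ∨ q) → r) = false → true = true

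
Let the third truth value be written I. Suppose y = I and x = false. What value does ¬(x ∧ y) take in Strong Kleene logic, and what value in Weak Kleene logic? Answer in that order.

In Strong Kleene logic: x ∧ y = false ∧ I = false
¬(x ∧ y) = ¬false = true
In Weak Kleene logic: x ∧ y = false ∧ I = I
¬(x ∧ y) = ¬I = I
They differ because Strong Kleene logic and Weak Kleene logic treat I differently under the binary connectives.

true; I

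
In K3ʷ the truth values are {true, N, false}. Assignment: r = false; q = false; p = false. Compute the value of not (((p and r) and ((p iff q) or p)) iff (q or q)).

p and r = false and false = false
p iff q = false iff false = true
(p iff q) or p = true or false = true
(p and r) and ((p iff q) or p) = false and true = false
q or q = false or false = false
((p and r) and ((p iff q) or p)) iff (q or q) = false iff false = true
not (((p and r) and ((p iff q) or p)) iff (q or q)) = not true = false

false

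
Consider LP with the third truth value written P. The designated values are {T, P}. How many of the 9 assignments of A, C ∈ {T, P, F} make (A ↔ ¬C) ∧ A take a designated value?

Of the 9 assignments, 5 give a value in {T, P}.

5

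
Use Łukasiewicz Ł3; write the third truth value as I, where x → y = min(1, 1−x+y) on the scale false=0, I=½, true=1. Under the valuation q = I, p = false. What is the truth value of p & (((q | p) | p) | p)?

q | p = I | false = I
(q | p) | p = I | false = I
((q | p) | p) | p = I | false = I
p & (((q | p) | p) | p) = false & I = false

false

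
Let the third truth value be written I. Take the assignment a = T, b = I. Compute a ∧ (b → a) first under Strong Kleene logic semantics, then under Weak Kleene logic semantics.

In Strong Kleene logic: b → a = I → T = T  [¬I ∨ T]
a ∧ (b → a) = T ∧ T = T
In Weak Kleene logic: b → a = I → T = I  [any arg is the third value ⇒ result is the third value]
a ∧ (b → a) = T ∧ I = I
They differ because Strong Kleene logic and Weak Kleene logic treat I differently under the binary connectives.

T; I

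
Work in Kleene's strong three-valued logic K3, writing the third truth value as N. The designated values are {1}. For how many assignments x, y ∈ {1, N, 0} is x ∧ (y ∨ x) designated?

Designated under: (x=1, y=1); (x=1, y=N); (x=1, y=0).

3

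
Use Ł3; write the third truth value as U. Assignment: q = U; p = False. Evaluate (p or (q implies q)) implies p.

False

q implies q = U implies U = True  [min(1, 1−½+½)]
p or (q implies q) = False or True = True
(p or (q implies q)) implies p = True implies False = False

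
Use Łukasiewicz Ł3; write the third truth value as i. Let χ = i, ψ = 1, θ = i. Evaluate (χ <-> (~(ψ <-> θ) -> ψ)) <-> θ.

ψ <-> θ = 1 <-> i = i  [1 − |1−½|]
~(ψ <-> θ) = ~i = i
~(ψ <-> θ) -> ψ = i -> 1 = 1
χ <-> (~(ψ <-> θ) -> ψ) = i <-> 1 = i
(χ <-> (~(ψ <-> θ) -> ψ)) <-> θ = i <-> i = 1

1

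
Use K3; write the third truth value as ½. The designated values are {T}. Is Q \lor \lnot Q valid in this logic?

No

Countermodel: Q=½ gives ½, which is not designated.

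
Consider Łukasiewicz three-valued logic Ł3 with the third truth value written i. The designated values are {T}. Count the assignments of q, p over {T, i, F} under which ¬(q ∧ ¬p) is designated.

Of the 9 assignments, 5 give a value in {T}.

5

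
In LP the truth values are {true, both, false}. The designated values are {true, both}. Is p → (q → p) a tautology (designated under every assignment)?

Yes

Every assignment of p, q over {true, both, false} gives a value in {true, both}.
In particular, with p=both, q=both: p → (q → p) = both.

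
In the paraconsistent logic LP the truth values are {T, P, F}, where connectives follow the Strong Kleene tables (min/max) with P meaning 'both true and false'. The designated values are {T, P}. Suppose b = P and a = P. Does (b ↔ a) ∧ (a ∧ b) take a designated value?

Yes

b ↔ a = P ↔ P = P
a ∧ b = P ∧ P = P
(b ↔ a) ∧ (a ∧ b) = P ∧ P = P
P ∈ {T, P}.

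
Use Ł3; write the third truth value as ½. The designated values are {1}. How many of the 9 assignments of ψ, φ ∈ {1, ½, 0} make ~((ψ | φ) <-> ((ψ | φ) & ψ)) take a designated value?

1

Designated under: (ψ=0, φ=1).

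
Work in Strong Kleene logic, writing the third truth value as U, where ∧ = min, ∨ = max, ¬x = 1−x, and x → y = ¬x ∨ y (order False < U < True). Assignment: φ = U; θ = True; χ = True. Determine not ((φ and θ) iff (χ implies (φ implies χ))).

φ and θ = U and True = U
φ implies χ = U implies True = True
χ implies (φ implies χ) = True implies True = True
(φ and θ) iff (χ implies (φ implies χ)) = U iff True = U
not ((φ and θ) iff (χ implies (φ implies χ))) = not U = U

U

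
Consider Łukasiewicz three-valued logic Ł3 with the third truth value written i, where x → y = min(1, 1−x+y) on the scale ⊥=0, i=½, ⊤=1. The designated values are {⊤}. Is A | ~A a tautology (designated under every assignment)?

Countermodel: A=i gives i, which is not designated.

No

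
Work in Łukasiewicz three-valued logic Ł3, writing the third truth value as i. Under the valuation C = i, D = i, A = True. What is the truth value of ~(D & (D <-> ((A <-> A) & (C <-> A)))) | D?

A <-> A = True <-> True = True
C <-> A = i <-> True = i  [1 − |½−1|]
(A <-> A) & (C <-> A) = True & i = i
D <-> ((A <-> A) & (C <-> A)) = i <-> i = True
D & (D <-> ((A <-> A) & (C <-> A))) = i & True = i
~(D & (D <-> ((A <-> A) & (C <-> A)))) = ~i = i
~(D & (D <-> ((A <-> A) & (C <-> A)))) | D = i | i = i

i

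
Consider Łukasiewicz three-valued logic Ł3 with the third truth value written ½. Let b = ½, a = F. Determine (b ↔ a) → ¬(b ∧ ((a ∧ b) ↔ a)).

T

b ↔ a = ½ ↔ F = ½
a ∧ b = F ∧ ½ = F
(a ∧ b) ↔ a = F ↔ F = T
b ∧ ((a ∧ b) ↔ a) = ½ ∧ T = ½
¬(b ∧ ((a ∧ b) ↔ a)) = ¬½ = ½
(b ↔ a) → ¬(b ∧ ((a ∧ b) ↔ a)) = ½ → ½ = T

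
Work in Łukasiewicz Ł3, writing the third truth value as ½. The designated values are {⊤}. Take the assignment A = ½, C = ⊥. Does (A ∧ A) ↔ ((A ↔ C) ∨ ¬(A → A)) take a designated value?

A ∧ A = ½ ∧ ½ = ½
A ↔ C = ½ ↔ ⊥ = ½  [1 − |½−0|]
A → A = ½ → ½ = ⊤
¬(A → A) = ¬⊤ = ⊥
(A ↔ C) ∨ ¬(A → A) = ½ ∨ ⊥ = ½
(A ∧ A) ↔ ((A ↔ C) ∨ ¬(A → A)) = ½ ↔ ½ = ⊤
⊤ ∈ {⊤}.

Yes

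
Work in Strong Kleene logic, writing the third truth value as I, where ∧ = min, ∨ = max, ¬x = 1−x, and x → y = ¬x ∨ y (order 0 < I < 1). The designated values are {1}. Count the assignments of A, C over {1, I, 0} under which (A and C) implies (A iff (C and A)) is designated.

Of the 9 assignments, 6 give a value in {1}.

6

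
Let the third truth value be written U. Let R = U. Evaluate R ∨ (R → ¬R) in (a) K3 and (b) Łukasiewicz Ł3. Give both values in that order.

U; T

In K3: ¬R = ¬U = U
R → ¬R = U → U = U  [¬U ∨ U]
R ∨ (R → ¬R) = U ∨ U = U
In Łukasiewicz Ł3: ¬R = ¬U = U
R → ¬R = U → U = T
R ∨ (R → ¬R) = U ∨ T = T
They differ because K3 and Łukasiewicz Ł3 treat U differently under implication.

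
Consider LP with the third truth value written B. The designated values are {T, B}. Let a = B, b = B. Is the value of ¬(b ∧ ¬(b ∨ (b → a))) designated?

Yes

b → a = B → B = B  [¬B ∨ B]
b ∨ (b → a) = B ∨ B = B
¬(b ∨ (b → a)) = ¬B = B
b ∧ ¬(b ∨ (b → a)) = B ∧ B = B
¬(b ∧ ¬(b ∨ (b → a))) = ¬B = B
B ∈ {T, B}.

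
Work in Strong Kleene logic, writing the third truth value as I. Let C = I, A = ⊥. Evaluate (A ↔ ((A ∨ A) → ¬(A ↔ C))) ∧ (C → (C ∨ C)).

A ∨ A = ⊥ ∨ ⊥ = ⊥
A ↔ C = ⊥ ↔ I = I
¬(A ↔ C) = ¬I = I
(A ∨ A) → ¬(A ↔ C) = ⊥ → I = ⊤  [¬⊥ ∨ I]
A ↔ ((A ∨ A) → ¬(A ↔ C)) = ⊥ ↔ ⊤ = ⊥
C ∨ C = I ∨ I = I
C → (C ∨ C) = I → I = I
(A ↔ ((A ∨ A) → ¬(A ↔ C))) ∧ (C → (C ∨ C)) = ⊥ ∧ I = ⊥

⊥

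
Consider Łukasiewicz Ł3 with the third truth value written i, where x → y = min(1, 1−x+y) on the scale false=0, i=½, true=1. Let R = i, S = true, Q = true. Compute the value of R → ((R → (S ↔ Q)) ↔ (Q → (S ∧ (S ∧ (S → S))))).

S ↔ Q = true ↔ true = true
R → (S ↔ Q) = i → true = true  [min(1, 1−½+1)]
S → S = true → true = true
S ∧ (S → S) = true ∧ true = true
S ∧ (S ∧ (S → S)) = true ∧ true = true
Q → (S ∧ (S ∧ (S → S))) = true → true = true
(R → (S ↔ Q)) ↔ (Q → (S ∧ (S ∧ (S → S)))) = true ↔ true = true
R → ((R → (S ↔ Q)) ↔ (Q → (S ∧ (S ∧ (S → S))))) = i → true = true

true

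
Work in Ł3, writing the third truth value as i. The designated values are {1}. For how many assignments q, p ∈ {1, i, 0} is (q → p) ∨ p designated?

6

Of the 9 assignments, 6 give a value in {1}.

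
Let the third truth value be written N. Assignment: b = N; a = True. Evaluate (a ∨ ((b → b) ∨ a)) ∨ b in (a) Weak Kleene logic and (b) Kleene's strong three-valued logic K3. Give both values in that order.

In Weak Kleene logic: b → b = N → N = N
(b → b) ∨ a = N ∨ True = N
a ∨ ((b → b) ∨ a) = True ∨ N = N
(a ∨ ((b → b) ∨ a)) ∨ b = N ∨ N = N
In Kleene's strong three-valued logic K3: b → b = N → N = N
(b → b) ∨ a = N ∨ True = True
a ∨ ((b → b) ∨ a) = True ∨ True = True
(a ∨ ((b → b) ∨ a)) ∨ b = True ∨ N = True
They differ because Weak Kleene logic and Kleene's strong three-valued logic K3 treat N differently under the binary connectives.

N; True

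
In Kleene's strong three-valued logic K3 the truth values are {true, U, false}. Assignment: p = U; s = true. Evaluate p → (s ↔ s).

s ↔ s = true ↔ true = true
p → (s ↔ s) = U → true = true

true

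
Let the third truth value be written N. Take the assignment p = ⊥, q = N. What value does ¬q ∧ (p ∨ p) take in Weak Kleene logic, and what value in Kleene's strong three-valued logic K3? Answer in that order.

N; ⊥

In Weak Kleene logic: ¬q = ¬N = N
p ∨ p = ⊥ ∨ ⊥ = ⊥
¬q ∧ (p ∨ p) = N ∧ ⊥ = N
In Kleene's strong three-valued logic K3: ¬q = ¬N = N
p ∨ p = ⊥ ∨ ⊥ = ⊥
¬q ∧ (p ∨ p) = N ∧ ⊥ = ⊥
They differ because Weak Kleene logic and Kleene's strong three-valued logic K3 treat N differently under the binary connectives.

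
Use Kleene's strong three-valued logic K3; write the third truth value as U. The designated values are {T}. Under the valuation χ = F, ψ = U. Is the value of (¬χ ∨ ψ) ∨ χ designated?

Yes

¬χ = ¬F = T
¬χ ∨ ψ = T ∨ U = T
(¬χ ∨ ψ) ∨ χ = T ∨ F = T
T ∈ {T}.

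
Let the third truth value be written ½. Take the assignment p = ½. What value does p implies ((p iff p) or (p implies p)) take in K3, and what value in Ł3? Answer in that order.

½; true

In K3: p iff p = ½ iff ½ = ½
p implies p = ½ implies ½ = ½  [not ½ or ½]
(p iff p) or (p implies p) = ½ or ½ = ½
p implies ((p iff p) or (p implies p)) = ½ implies ½ = ½
In Ł3: p iff p = ½ iff ½ = true
p implies p = ½ implies ½ = true
(p iff p) or (p implies p) = true or true = true
p implies ((p iff p) or (p implies p)) = ½ implies true = true
They differ because K3 and Ł3 treat ½ differently under implication.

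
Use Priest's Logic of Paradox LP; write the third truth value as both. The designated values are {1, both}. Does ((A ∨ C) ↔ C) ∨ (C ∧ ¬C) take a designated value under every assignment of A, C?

No

Countermodel: A=1, C=0 gives 0, which is not designated.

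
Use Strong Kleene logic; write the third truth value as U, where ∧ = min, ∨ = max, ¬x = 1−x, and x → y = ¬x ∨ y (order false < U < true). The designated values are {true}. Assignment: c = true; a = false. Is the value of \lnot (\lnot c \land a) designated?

Yes

\lnot c = \lnot true = false
\lnot c \land a = false \land false = false
\lnot (\lnot c \land a) = \lnot false = true
true ∈ {true}.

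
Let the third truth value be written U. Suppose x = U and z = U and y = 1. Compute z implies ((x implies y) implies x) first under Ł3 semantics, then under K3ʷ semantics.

1; U

In Ł3: x implies y = U implies 1 = 1
(x implies y) implies x = 1 implies U = U
z implies ((x implies y) implies x) = U implies U = 1
In K3ʷ: x implies y = U implies 1 = U  [any arg is the third value ⇒ result is the third value]
(x implies y) implies x = U implies U = U
z implies ((x implies y) implies x) = U implies U = U
They differ because Ł3 and K3ʷ treat U differently under the binary connectives.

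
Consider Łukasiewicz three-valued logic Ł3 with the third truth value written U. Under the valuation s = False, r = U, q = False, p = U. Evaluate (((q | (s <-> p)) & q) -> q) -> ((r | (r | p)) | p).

s <-> p = False <-> U = U  [1 − |0−½|]
q | (s <-> p) = False | U = U
(q | (s <-> p)) & q = U & False = False
((q | (s <-> p)) & q) -> q = False -> False = True
r | p = U | U = U
r | (r | p) = U | U = U
(r | (r | p)) | p = U | U = U
(((q | (s <-> p)) & q) -> q) -> ((r | (r | p)) | p) = True -> U = U

U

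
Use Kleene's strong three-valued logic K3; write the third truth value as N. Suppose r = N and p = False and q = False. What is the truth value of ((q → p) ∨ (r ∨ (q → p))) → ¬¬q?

False

q → p = False → False = True
q → p = False → False = True
r ∨ (q → p) = N ∨ True = True
(q → p) ∨ (r ∨ (q → p)) = True ∨ True = True
¬q = ¬False = True
¬¬q = ¬True = False
((q → p) ∨ (r ∨ (q → p))) → ¬¬q = True → False = False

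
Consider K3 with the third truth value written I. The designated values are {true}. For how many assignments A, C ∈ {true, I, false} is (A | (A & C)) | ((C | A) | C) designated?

5

Of the 9 assignments, 5 give a value in {true}.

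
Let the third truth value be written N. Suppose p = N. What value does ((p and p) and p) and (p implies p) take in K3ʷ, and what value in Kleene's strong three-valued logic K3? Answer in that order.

N; N

In K3ʷ: p and p = N and N = N
(p and p) and p = N and N = N
p implies p = N implies N = N
((p and p) and p) and (p implies p) = N and N = N
In Kleene's strong three-valued logic K3: p and p = N and N = N
(p and p) and p = N and N = N
p implies p = N implies N = N
((p and p) and p) and (p implies p) = N and N = N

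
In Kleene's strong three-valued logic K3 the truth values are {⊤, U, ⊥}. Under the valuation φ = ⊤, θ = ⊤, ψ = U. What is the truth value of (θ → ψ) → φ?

θ → ψ = ⊤ → U = U  [¬⊤ ∨ U]
(θ → ψ) → φ = U → ⊤ = ⊤

⊤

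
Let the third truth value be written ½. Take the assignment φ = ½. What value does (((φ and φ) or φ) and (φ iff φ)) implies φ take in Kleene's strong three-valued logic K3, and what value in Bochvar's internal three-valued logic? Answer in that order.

½; ½

In Kleene's strong three-valued logic K3: φ and φ = ½ and ½ = ½
(φ and φ) or φ = ½ or ½ = ½
φ iff φ = ½ iff ½ = ½
((φ and φ) or φ) and (φ iff φ) = ½ and ½ = ½
(((φ and φ) or φ) and (φ iff φ)) implies φ = ½ implies ½ = ½  [not ½ or ½]
In Bochvar's internal three-valued logic: φ and φ = ½ and ½ = ½
(φ and φ) or φ = ½ or ½ = ½
φ iff φ = ½ iff ½ = ½
((φ and φ) or φ) and (φ iff φ) = ½ and ½ = ½
(((φ and φ) or φ) and (φ iff φ)) implies φ = ½ implies ½ = ½  [any arg is the third value ⇒ result is the third value]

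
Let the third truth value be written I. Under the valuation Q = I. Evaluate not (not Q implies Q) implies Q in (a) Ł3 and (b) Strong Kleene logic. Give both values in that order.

In Ł3: not Q = not I = I
not Q implies Q = I implies I = ⊤  [min(1, 1−½+½)]
not (not Q implies Q) = not ⊤ = ⊥
not (not Q implies Q) implies Q = ⊥ implies I = ⊤
In Strong Kleene logic: not Q = not I = I
not Q implies Q = I implies I = I
not (not Q implies Q) = not I = I
not (not Q implies Q) implies Q = I implies I = I
They differ because Ł3 and Strong Kleene logic treat I differently under implication.

⊤; I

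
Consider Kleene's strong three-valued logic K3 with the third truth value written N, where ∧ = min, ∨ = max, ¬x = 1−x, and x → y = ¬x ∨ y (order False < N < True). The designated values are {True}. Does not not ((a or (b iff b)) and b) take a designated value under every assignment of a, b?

No

Countermodel: a=True, b=N gives N, which is not designated.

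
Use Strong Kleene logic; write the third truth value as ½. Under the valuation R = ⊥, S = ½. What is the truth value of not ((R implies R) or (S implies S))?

R implies R = ⊥ implies ⊥ = ⊤
S implies S = ½ implies ½ = ½
(R implies R) or (S implies S) = ⊤ or ½ = ⊤
not ((R implies R) or (S implies S)) = not ⊤ = ⊥

⊥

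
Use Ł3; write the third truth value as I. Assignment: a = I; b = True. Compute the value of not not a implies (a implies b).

True

not a = not I = I
not not a = not I = I
a implies b = I implies True = True
not not a implies (a implies b) = I implies True = True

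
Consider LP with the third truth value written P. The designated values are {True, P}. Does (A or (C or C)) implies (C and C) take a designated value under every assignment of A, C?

No

Countermodel: A=True, C=False gives False, which is not designated.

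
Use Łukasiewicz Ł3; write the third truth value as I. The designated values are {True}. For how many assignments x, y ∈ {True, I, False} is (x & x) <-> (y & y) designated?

3

Designated under: (x=True, y=True); (x=I, y=I); (x=False, y=False).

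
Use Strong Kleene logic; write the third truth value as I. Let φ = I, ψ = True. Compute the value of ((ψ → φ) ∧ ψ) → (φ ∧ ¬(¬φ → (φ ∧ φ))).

I

ψ → φ = True → I = I  [¬True ∨ I]
(ψ → φ) ∧ ψ = I ∧ True = I
¬φ = ¬I = I
φ ∧ φ = I ∧ I = I
¬φ → (φ ∧ φ) = I → I = I
¬(¬φ → (φ ∧ φ)) = ¬I = I
φ ∧ ¬(¬φ → (φ ∧ φ)) = I ∧ I = I
((ψ → φ) ∧ ψ) → (φ ∧ ¬(¬φ → (φ ∧ φ))) = I → I = I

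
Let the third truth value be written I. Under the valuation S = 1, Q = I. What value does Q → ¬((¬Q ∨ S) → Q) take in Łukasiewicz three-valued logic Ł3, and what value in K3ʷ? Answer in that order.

In Łukasiewicz three-valued logic Ł3: ¬Q = ¬I = I
¬Q ∨ S = I ∨ 1 = 1
(¬Q ∨ S) → Q = 1 → I = I
¬((¬Q ∨ S) → Q) = ¬I = I
Q → ¬((¬Q ∨ S) → Q) = I → I = 1
In K3ʷ: ¬Q = ¬I = I
¬Q ∨ S = I ∨ 1 = I
(¬Q ∨ S) → Q = I → I = I  [any arg is the third value ⇒ result is the third value]
¬((¬Q ∨ S) → Q) = ¬I = I
Q → ¬((¬Q ∨ S) → Q) = I → I = I
They differ because Łukasiewicz three-valued logic Ł3 and K3ʷ treat I differently under the binary connectives.

1; I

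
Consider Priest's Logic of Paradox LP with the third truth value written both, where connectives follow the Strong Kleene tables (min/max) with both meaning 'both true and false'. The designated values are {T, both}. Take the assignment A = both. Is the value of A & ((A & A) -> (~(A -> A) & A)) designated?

Yes

A & A = both & both = both
A -> A = both -> both = both  [~both | both]
~(A -> A) = ~both = both
~(A -> A) & A = both & both = both
(A & A) -> (~(A -> A) & A) = both -> both = both
A & ((A & A) -> (~(A -> A) & A)) = both & both = both
both ∈ {T, both}.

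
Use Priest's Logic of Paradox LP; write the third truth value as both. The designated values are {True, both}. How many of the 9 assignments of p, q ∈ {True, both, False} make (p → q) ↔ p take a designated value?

5

Of the 9 assignments, 5 give a value in {True, both}.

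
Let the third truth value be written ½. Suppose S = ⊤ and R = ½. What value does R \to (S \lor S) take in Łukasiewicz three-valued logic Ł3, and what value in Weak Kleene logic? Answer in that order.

In Łukasiewicz three-valued logic Ł3: S \lor S = ⊤ \lor ⊤ = ⊤
R \to (S \lor S) = ½ \to ⊤ = ⊤  [min(1, 1−½+1)]
In Weak Kleene logic: S \lor S = ⊤ \lor ⊤ = ⊤
R \to (S \lor S) = ½ \to ⊤ = ½  [any arg is the third value ⇒ result is the third value]
They differ because Łukasiewicz three-valued logic Ł3 and Weak Kleene logic treat ½ differently under the binary connectives.

⊤; ½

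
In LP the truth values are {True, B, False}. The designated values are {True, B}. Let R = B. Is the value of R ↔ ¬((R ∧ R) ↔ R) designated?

R ∧ R = B ∧ B = B
(R ∧ R) ↔ R = B ↔ B = B
¬((R ∧ R) ↔ R) = ¬B = B
R ↔ ¬((R ∧ R) ↔ R) = B ↔ B = B
B ∈ {True, B}.

Yes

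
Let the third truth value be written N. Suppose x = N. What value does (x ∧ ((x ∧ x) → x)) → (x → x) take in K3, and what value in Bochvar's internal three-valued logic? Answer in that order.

N; N

In K3: x ∧ x = N ∧ N = N
(x ∧ x) → x = N → N = N  [¬N ∨ N]
x ∧ ((x ∧ x) → x) = N ∧ N = N
x → x = N → N = N
(x ∧ ((x ∧ x) → x)) → (x → x) = N → N = N
In Bochvar's internal three-valued logic: x ∧ x = N ∧ N = N
(x ∧ x) → x = N → N = N  [any arg is the third value ⇒ result is the third value]
x ∧ ((x ∧ x) → x) = N ∧ N = N
x → x = N → N = N
(x ∧ ((x ∧ x) → x)) → (x → x) = N → N = N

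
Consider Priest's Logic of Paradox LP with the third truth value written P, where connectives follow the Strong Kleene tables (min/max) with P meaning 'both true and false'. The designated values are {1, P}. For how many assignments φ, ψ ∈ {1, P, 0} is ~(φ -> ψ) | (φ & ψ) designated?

6

Of the 9 assignments, 6 give a value in {1, P}.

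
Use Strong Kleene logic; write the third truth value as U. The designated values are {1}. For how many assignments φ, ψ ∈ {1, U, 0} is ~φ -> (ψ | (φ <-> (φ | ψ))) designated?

6

Of the 9 assignments, 6 give a value in {1}.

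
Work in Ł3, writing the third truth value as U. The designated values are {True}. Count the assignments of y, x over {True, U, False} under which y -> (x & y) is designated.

Of the 9 assignments, 6 give a value in {True}.

6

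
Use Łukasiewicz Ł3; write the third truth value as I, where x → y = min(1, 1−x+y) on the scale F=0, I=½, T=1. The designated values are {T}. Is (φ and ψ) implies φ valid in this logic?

Yes

Every assignment of φ, ψ over {T, I, F} gives a value in {T}.
In particular, with φ=I, ψ=I: (φ and ψ) implies φ = T.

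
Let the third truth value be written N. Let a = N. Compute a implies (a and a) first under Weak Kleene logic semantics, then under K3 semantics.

N; N

In Weak Kleene logic: a and a = N and N = N
a implies (a and a) = N implies N = N  [any arg is the third value ⇒ result is the third value]
In K3: a and a = N and N = N
a implies (a and a) = N implies N = N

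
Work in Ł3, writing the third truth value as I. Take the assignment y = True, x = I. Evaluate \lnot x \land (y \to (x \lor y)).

I

\lnot x = \lnot I = I
x \lor y = I \lor True = True
y \to (x \lor y) = True \to True = True
\lnot x \land (y \to (x \lor y)) = I \land True = I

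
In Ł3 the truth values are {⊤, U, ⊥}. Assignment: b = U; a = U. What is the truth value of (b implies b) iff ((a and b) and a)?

b implies b = U implies U = ⊤  [min(1, 1−½+½)]
a and b = U and U = U
(a and b) and a = U and U = U
(b implies b) iff ((a and b) and a) = ⊤ iff U = U

U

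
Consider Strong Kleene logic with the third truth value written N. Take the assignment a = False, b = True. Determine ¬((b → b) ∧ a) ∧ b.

b → b = True → True = True
(b → b) ∧ a = True ∧ False = False
¬((b → b) ∧ a) = ¬False = True
¬((b → b) ∧ a) ∧ b = True ∧ True = True

True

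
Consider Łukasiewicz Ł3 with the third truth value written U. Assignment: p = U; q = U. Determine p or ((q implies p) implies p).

q implies p = U implies U = True
(q implies p) implies p = True implies U = U
p or ((q implies p) implies p) = U or U = U

U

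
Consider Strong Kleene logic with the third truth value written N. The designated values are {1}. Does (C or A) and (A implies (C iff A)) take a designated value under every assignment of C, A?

Countermodel: C=1, A=N gives N, which is not designated.

No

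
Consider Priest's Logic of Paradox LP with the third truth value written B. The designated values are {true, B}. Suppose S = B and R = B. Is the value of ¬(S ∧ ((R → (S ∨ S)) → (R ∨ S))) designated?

S ∨ S = B ∨ B = B
R → (S ∨ S) = B → B = B  [¬B ∨ B]
R ∨ S = B ∨ B = B
(R → (S ∨ S)) → (R ∨ S) = B → B = B
S ∧ ((R → (S ∨ S)) → (R ∨ S)) = B ∧ B = B
¬(S ∧ ((R → (S ∨ S)) → (R ∨ S))) = ¬B = B
B ∈ {true, B}.

Yes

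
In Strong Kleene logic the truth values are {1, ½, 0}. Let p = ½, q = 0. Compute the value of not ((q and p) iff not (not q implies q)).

q and p = 0 and ½ = 0
not q = not 0 = 1
not q implies q = 1 implies 0 = 0
not (not q implies q) = not 0 = 1
(q and p) iff not (not q implies q) = 0 iff 1 = 0
not ((q and p) iff not (not q implies q)) = not 0 = 1

1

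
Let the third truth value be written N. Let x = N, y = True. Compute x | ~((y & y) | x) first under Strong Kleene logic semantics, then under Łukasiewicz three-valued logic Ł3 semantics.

In Strong Kleene logic: y & y = True & True = True
(y & y) | x = True | N = True
~((y & y) | x) = ~True = False
x | ~((y & y) | x) = N | False = N
In Łukasiewicz three-valued logic Ł3: y & y = True & True = True
(y & y) | x = True | N = True
~((y & y) | x) = ~True = False
x | ~((y & y) | x) = N | False = N

N; N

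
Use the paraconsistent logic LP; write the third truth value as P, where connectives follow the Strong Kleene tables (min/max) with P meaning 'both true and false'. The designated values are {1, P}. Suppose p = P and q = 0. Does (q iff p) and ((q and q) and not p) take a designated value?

No

q iff p = 0 iff P = P
q and q = 0 and 0 = 0
not p = not P = P
(q and q) and not p = 0 and P = 0
(q iff p) and ((q and q) and not p) = P and 0 = 0
0 ∉ {1, P}.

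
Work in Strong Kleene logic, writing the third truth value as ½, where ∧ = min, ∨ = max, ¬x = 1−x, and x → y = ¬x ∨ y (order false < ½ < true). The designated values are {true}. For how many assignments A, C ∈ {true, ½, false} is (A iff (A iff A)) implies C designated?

5

Of the 9 assignments, 5 give a value in {true}.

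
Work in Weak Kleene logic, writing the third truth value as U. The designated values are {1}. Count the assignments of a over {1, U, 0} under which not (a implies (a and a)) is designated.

a=1: 0 ·
a=U: U ·
a=0: 0 ·

0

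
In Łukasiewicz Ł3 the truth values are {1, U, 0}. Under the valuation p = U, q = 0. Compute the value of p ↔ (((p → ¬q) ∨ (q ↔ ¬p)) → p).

¬q = ¬0 = 1
p → ¬q = U → 1 = 1  [min(1, 1−½+1)]
¬p = ¬U = U
q ↔ ¬p = 0 ↔ U = U
(p → ¬q) ∨ (q ↔ ¬p) = 1 ∨ U = 1
((p → ¬q) ∨ (q ↔ ¬p)) → p = 1 → U = U
p ↔ (((p → ¬q) ∨ (q ↔ ¬p)) → p) = U ↔ U = 1

1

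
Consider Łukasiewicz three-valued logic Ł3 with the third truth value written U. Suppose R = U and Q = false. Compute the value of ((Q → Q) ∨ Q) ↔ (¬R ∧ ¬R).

Q → Q = false → false = true
(Q → Q) ∨ Q = true ∨ false = true
¬R = ¬U = U
¬R = ¬U = U
¬R ∧ ¬R = U ∧ U = U
((Q → Q) ∨ Q) ↔ (¬R ∧ ¬R) = true ↔ U = U  [1 − |1−½|]

U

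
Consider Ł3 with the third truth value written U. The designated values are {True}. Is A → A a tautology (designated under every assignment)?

Yes

Every assignment of A over {True, U, False} gives a value in {True}.
In particular, with A=U: A → A = True.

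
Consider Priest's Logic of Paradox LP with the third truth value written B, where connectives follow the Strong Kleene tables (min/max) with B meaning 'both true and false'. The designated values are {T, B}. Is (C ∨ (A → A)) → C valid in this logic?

No

Countermodel: C=F, A=T gives F, which is not designated.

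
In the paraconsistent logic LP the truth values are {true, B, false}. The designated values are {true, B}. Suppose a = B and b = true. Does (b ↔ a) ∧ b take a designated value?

b ↔ a = true ↔ B = B
(b ↔ a) ∧ b = B ∧ true = B
B ∈ {true, B}.

Yes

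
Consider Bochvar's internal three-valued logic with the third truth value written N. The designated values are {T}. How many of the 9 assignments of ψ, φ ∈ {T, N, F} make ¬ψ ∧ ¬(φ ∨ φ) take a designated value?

Designated under: (ψ=F, φ=F).

1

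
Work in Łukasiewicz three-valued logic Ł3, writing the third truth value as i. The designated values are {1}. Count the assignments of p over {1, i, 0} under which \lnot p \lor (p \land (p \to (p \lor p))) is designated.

p=1: 1 ✓
p=i: i ·
p=0: 1 ✓

2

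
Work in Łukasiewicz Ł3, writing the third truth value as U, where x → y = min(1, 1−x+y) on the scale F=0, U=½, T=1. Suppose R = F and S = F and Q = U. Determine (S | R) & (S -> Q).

S | R = F | F = F
S -> Q = F -> U = T  [min(1, 1−0+½)]
(S | R) & (S -> Q) = F & T = F

F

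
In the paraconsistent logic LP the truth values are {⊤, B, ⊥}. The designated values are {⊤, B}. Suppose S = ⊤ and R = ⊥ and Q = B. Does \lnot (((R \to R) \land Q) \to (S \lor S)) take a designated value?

R \to R = ⊥ \to ⊥ = ⊤
(R \to R) \land Q = ⊤ \land B = B
S \lor S = ⊤ \lor ⊤ = ⊤
((R \to R) \land Q) \to (S \lor S) = B \to ⊤ = ⊤
\lnot (((R \to R) \land Q) \to (S \lor S)) = \lnot ⊤ = ⊥
⊥ ∉ {⊤, B}.

No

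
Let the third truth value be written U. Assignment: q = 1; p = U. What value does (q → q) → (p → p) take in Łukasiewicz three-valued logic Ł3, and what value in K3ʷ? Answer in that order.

1; U

In Łukasiewicz three-valued logic Ł3: q → q = 1 → 1 = 1
p → p = U → U = 1
(q → q) → (p → p) = 1 → 1 = 1
In K3ʷ: q → q = 1 → 1 = 1
p → p = U → U = U
(q → q) → (p → p) = 1 → U = U
They differ because Łukasiewicz three-valued logic Ł3 and K3ʷ treat U differently under the binary connectives.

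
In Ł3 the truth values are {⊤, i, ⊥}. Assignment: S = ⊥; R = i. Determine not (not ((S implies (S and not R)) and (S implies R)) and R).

not R = not i = i
S and not R = ⊥ and i = ⊥
S implies (S and not R) = ⊥ implies ⊥ = ⊤
S implies R = ⊥ implies i = ⊤  [min(1, 1−0+½)]
(S implies (S and not R)) and (S implies R) = ⊤ and ⊤ = ⊤
not ((S implies (S and not R)) and (S implies R)) = not ⊤ = ⊥
not ((S implies (S and not R)) and (S implies R)) and R = ⊥ and i = ⊥
not (not ((S implies (S and not R)) and (S implies R)) and R) = not ⊥ = ⊤

⊤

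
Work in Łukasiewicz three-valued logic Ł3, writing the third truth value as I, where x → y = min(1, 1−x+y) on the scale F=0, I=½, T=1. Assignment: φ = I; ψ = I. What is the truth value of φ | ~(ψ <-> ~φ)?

~φ = ~I = I
ψ <-> ~φ = I <-> I = T  [1 − |½−½|]
~(ψ <-> ~φ) = ~T = F
φ | ~(ψ <-> ~φ) = I | F = I

I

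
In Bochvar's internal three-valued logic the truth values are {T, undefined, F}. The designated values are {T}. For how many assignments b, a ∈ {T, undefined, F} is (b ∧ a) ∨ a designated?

2

Designated under: (b=T, a=T); (b=F, a=T).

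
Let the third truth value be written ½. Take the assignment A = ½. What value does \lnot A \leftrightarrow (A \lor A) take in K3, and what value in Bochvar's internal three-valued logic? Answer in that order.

In K3: \lnot A = \lnot ½ = ½
A \lor A = ½ \lor ½ = ½
\lnot A \leftrightarrow (A \lor A) = ½ \leftrightarrow ½ = ½
In Bochvar's internal three-valued logic: \lnot A = \lnot ½ = ½
A \lor A = ½ \lor ½ = ½
\lnot A \leftrightarrow (A \lor A) = ½ \leftrightarrow ½ = ½

½; ½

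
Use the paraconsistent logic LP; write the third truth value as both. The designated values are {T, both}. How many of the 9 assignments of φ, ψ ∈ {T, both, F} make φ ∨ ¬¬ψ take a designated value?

Of the 9 assignments, 8 give a value in {T, both}.

8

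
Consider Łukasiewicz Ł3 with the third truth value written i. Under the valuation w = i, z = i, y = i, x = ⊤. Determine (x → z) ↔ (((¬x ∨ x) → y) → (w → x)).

x → z = ⊤ → i = i
¬x = ¬⊤ = ⊥
¬x ∨ x = ⊥ ∨ ⊤ = ⊤
(¬x ∨ x) → y = ⊤ → i = i
w → x = i → ⊤ = ⊤
((¬x ∨ x) → y) → (w → x) = i → ⊤ = ⊤
(x → z) ↔ (((¬x ∨ x) → y) → (w → x)) = i ↔ ⊤ = i

i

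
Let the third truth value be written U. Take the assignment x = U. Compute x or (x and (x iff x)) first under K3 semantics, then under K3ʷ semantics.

U; U

In K3: x iff x = U iff U = U
x and (x iff x) = U and U = U
x or (x and (x iff x)) = U or U = U
In K3ʷ: x iff x = U iff U = U
x and (x iff x) = U and U = U
x or (x and (x iff x)) = U or U = U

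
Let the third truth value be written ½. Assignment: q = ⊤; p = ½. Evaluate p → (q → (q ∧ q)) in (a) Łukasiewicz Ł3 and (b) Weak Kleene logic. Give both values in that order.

In Łukasiewicz Ł3: q ∧ q = ⊤ ∧ ⊤ = ⊤
q → (q ∧ q) = ⊤ → ⊤ = ⊤
p → (q → (q ∧ q)) = ½ → ⊤ = ⊤  [min(1, 1−½+1)]
In Weak Kleene logic: q ∧ q = ⊤ ∧ ⊤ = ⊤
q → (q ∧ q) = ⊤ → ⊤ = ⊤
p → (q → (q ∧ q)) = ½ → ⊤ = ½  [any arg is the third value ⇒ result is the third value]
They differ because Łukasiewicz Ł3 and Weak Kleene logic treat ½ differently under the binary connectives.

⊤; ½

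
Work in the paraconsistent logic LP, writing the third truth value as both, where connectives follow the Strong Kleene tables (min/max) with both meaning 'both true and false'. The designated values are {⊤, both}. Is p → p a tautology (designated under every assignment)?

Yes

Every assignment of p over {⊤, both, ⊥} gives a value in {⊤, both}.
In particular, with p=both: p → p = both.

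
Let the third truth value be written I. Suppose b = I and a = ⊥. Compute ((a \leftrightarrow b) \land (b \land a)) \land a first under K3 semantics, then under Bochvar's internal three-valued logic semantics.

⊥; I

In K3: a \leftrightarrow b = ⊥ \leftrightarrow I = I
b \land a = I \land ⊥ = ⊥
(a \leftrightarrow b) \land (b \land a) = I \land ⊥ = ⊥
((a \leftrightarrow b) \land (b \land a)) \land a = ⊥ \land ⊥ = ⊥
In Bochvar's internal three-valued logic: a \leftrightarrow b = ⊥ \leftrightarrow I = I
b \land a = I \land ⊥ = I
(a \leftrightarrow b) \land (b \land a) = I \land I = I
((a \leftrightarrow b) \land (b \land a)) \land a = I \land ⊥ = I
They differ because K3 and Bochvar's internal three-valued logic treat I differently under the binary connectives.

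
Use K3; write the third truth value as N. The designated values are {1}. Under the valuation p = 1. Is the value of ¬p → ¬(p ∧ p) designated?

¬p = ¬1 = 0
p ∧ p = 1 ∧ 1 = 1
¬(p ∧ p) = ¬1 = 0
¬p → ¬(p ∧ p) = 0 → 0 = 1
1 ∈ {1}.

Yes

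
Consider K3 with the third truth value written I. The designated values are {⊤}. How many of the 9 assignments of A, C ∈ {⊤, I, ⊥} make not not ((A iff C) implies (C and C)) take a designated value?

4

Designated under: (A=⊤, C=⊤); (A=⊤, C=⊥); (A=I, C=⊤); (A=⊥, C=⊤).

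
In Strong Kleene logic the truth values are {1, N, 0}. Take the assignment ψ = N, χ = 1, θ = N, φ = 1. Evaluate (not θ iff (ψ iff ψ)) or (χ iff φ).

not θ = not N = N
ψ iff ψ = N iff N = N
not θ iff (ψ iff ψ) = N iff N = N
χ iff φ = 1 iff 1 = 1
(not θ iff (ψ iff ψ)) or (χ iff φ) = N or 1 = 1

1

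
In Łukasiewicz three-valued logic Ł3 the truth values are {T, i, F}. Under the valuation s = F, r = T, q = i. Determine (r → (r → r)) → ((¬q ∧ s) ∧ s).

r → r = T → T = T
r → (r → r) = T → T = T
¬q = ¬i = i
¬q ∧ s = i ∧ F = F
(¬q ∧ s) ∧ s = F ∧ F = F
(r → (r → r)) → ((¬q ∧ s) ∧ s) = T → F = F

F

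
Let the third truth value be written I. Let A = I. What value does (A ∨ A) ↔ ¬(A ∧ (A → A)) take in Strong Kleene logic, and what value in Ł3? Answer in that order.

In Strong Kleene logic: A ∨ A = I ∨ I = I
A → A = I → I = I  [¬I ∨ I]
A ∧ (A → A) = I ∧ I = I
¬(A ∧ (A → A)) = ¬I = I
(A ∨ A) ↔ ¬(A ∧ (A → A)) = I ↔ I = I
In Ł3: A ∨ A = I ∨ I = I
A → A = I → I = T  [min(1, 1−½+½)]
A ∧ (A → A) = I ∧ T = I
¬(A ∧ (A → A)) = ¬I = I
(A ∨ A) ↔ ¬(A ∧ (A → A)) = I ↔ I = T
They differ because Strong Kleene logic and Ł3 treat I differently under implication.

I; T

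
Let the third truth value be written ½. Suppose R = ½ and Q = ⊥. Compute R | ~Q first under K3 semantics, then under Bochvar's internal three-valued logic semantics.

⊤; ½

In K3: ~Q = ~⊥ = ⊤
R | ~Q = ½ | ⊤ = ⊤
In Bochvar's internal three-valued logic: ~Q = ~⊥ = ⊤
R | ~Q = ½ | ⊤ = ½
They differ because K3 and Bochvar's internal three-valued logic treat ½ differently under the binary connectives.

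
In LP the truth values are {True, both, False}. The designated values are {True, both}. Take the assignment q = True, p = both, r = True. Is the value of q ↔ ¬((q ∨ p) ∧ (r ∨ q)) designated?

No

q ∨ p = True ∨ both = True
r ∨ q = True ∨ True = True
(q ∨ p) ∧ (r ∨ q) = True ∧ True = True
¬((q ∨ p) ∧ (r ∨ q)) = ¬True = False
q ↔ ¬((q ∨ p) ∧ (r ∨ q)) = True ↔ False = False
False ∉ {True, both}.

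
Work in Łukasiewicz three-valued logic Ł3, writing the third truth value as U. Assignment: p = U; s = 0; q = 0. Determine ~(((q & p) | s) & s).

q & p = 0 & U = 0
(q & p) | s = 0 | 0 = 0
((q & p) | s) & s = 0 & 0 = 0
~(((q & p) | s) & s) = ~0 = 1

1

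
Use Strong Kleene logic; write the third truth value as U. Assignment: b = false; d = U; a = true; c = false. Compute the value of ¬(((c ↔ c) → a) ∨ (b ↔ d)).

c ↔ c = false ↔ false = true
(c ↔ c) → a = true → true = true
b ↔ d = false ↔ U = U
((c ↔ c) → a) ∨ (b ↔ d) = true ∨ U = true
¬(((c ↔ c) → a) ∨ (b ↔ d)) = ¬true = false

false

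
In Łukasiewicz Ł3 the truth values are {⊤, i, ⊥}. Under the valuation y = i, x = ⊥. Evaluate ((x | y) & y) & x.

⊥

x | y = ⊥ | i = i
(x | y) & y = i & i = i
((x | y) & y) & x = i & ⊥ = ⊥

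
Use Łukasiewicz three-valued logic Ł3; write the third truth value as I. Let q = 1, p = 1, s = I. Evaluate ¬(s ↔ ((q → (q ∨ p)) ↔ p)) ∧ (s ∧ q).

q ∨ p = 1 ∨ 1 = 1
q → (q ∨ p) = 1 → 1 = 1
(q → (q ∨ p)) ↔ p = 1 ↔ 1 = 1
s ↔ ((q → (q ∨ p)) ↔ p) = I ↔ 1 = I  [1 − |½−1|]
¬(s ↔ ((q → (q ∨ p)) ↔ p)) = ¬I = I
s ∧ q = I ∧ 1 = I
¬(s ↔ ((q → (q ∨ p)) ↔ p)) ∧ (s ∧ q) = I ∧ I = I

I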